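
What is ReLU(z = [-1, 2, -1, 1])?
h = [0, 2, 0, 1]

ReLU applied element-wise: max(0,-1)=0, max(0,2)=2, max(0,-1)=0, max(0,1)=1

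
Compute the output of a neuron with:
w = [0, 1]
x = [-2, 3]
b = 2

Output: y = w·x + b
y = 5

y = (0)(-2) + (1)(3) + 2 = 5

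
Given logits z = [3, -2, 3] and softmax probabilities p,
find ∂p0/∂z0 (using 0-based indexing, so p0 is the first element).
∂p0/∂z0 = 0.25

p = softmax(z) = [0.4983, 0.003358, 0.4983]
p0 = 0.4983

∂p0/∂z0 = p0(1 - p0) = 0.4983 × (1 - 0.4983) = 0.25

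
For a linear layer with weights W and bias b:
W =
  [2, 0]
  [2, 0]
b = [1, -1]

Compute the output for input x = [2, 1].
y = [5, 3]

Wx = [2×2 + 0×1, 2×2 + 0×1]
   = [4, 4]
y = Wx + b = [4 + 1, 4 + -1] = [5, 3]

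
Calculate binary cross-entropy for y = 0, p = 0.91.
L = 2.408

L = -0·log(0.91) - 1·log(0.09) = -log(0.09) = 2.408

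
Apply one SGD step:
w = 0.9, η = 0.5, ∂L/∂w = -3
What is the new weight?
w_new = 2.4

w_new = w - η·∂L/∂w = 0.9 - 0.5×(-3) = 0.9 - (-1.5) = 2.4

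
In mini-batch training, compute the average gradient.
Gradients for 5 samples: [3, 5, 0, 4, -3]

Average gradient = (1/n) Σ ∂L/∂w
Average gradient = 1.8

Average = (1/5)(3 + 5 + 0 + 4 + -3) = 9/5 = 1.8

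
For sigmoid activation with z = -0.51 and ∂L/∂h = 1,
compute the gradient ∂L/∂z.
∂L/∂z = 0.2344

σ(-0.51) = 0.3752
σ'(-0.51) = σ(-0.51)(1 - σ(-0.51)) = 0.3752 × 0.6248 = 0.2344
∂L/∂z = ∂L/∂h · σ'(z) = 1 × 0.2344 = 0.2344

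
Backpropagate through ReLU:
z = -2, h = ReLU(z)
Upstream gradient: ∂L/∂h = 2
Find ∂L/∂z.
∂L/∂z = 0

h = ReLU(-2) = 0
Since z < 0: ∂h/∂z = 0
∂L/∂z = ∂L/∂h · ∂h/∂z = 2 × 0 = 0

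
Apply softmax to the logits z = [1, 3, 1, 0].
p = [0.1025, 0.7573, 0.1025, 0.0377]

exp(z) = [2.718, 20.09, 2.718, 1]
Sum = 26.52
p = [0.1025, 0.7573, 0.1025, 0.0377]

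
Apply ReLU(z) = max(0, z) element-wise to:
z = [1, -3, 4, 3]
h = [1, 0, 4, 3]

ReLU applied element-wise: max(0,1)=1, max(0,-3)=0, max(0,4)=4, max(0,3)=3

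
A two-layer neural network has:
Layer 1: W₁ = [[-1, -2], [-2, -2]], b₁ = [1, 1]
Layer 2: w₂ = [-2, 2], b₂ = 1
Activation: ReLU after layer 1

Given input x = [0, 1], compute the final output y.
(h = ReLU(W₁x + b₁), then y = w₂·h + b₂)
y = 1

Layer 1 pre-activation: z₁ = [-1, -1]
After ReLU: h = [0, 0]
Layer 2 output: y = -2×0 + 2×0 + 1 = 1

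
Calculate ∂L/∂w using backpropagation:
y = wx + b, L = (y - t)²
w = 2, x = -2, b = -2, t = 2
∂L/∂w = 32

y = wx + b = (2)(-2) + -2 = -6
∂L/∂y = 2(y - t) = 2(-6 - 2) = -16
∂y/∂w = x = -2
∂L/∂w = ∂L/∂y · ∂y/∂w = -16 × -2 = 32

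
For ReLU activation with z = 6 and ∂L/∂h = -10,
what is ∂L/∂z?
∂L/∂z = -10

h = ReLU(6) = 6
Since z > 0: ∂h/∂z = 1
∂L/∂z = ∂L/∂h · ∂h/∂z = -10 × 1 = -10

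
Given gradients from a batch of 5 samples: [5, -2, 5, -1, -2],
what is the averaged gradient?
Average gradient = 1

Average = (1/5)(5 + -2 + 5 + -1 + -2) = 5/5 = 1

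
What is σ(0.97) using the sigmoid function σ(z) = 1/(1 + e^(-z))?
0.7251

sigmoid(0.97) = 1/(1 + e^(-0.97)) = 1/(1 + 0.3791) = 0.7251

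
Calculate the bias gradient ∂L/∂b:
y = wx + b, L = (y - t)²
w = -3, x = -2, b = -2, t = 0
∂L/∂b = 8

y = wx + b = (-3)(-2) + -2 = 4
∂L/∂y = 2(y - t) = 2(4 - 0) = 8
∂y/∂b = 1
∂L/∂b = ∂L/∂y · ∂y/∂b = 8 × 1 = 8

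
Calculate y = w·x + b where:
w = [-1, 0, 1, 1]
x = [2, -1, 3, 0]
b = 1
y = 2

y = (-1)(2) + (0)(-1) + (1)(3) + (1)(0) + 1 = 2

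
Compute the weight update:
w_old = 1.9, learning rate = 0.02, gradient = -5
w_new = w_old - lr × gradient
w_new = 2

w_new = w - η·∂L/∂w = 1.9 - 0.02×(-5) = 1.9 - (-0.1) = 2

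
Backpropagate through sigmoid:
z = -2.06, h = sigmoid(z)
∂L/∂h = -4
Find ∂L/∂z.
∂L/∂z = -0.4011

σ(-2.06) = 0.113
σ'(-2.06) = σ(-2.06)(1 - σ(-2.06)) = 0.113 × 0.887 = 0.1003
∂L/∂z = ∂L/∂h · σ'(z) = -4 × 0.1003 = -0.4011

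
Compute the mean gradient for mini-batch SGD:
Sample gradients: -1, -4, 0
Average gradient = -1.667

Average = (1/3)(-1 + -4 + 0) = -5/3 = -1.667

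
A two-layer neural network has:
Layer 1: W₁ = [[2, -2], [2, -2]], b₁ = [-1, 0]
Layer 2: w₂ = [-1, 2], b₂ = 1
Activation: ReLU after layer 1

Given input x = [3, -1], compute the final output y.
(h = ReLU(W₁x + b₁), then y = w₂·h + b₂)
y = 10

Layer 1 pre-activation: z₁ = [7, 8]
After ReLU: h = [7, 8]
Layer 2 output: y = -1×7 + 2×8 + 1 = 10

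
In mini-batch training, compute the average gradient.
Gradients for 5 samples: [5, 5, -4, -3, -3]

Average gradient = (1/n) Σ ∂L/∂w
Average gradient = 0

Average = (1/5)(5 + 5 + -4 + -3 + -3) = 0/5 = 0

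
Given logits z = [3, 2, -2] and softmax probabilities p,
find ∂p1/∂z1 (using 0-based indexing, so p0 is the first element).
∂p1/∂z1 = 0.196

p = softmax(z) = [0.7275, 0.2676, 0.004902]
p1 = 0.2676

∂p1/∂z1 = p1(1 - p1) = 0.2676 × (1 - 0.2676) = 0.196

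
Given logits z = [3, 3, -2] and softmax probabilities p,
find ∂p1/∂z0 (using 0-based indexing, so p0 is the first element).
∂p1/∂z0 = -0.2483

p = softmax(z) = [0.4983, 0.4983, 0.003358]
p1 = 0.4983, p0 = 0.4983

∂p1/∂z0 = -p1 × p0 = -0.4983 × 0.4983 = -0.2483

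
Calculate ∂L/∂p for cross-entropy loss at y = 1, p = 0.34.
∂L/∂p = -2.941

∂L/∂p = -y/p + (1-y)/(1-p) = -1/0.34 + 0 = -2.941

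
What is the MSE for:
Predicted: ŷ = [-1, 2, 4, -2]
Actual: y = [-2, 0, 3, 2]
MSE = 5.5

MSE = (1/4)((-1--2)² + (2-0)² + (4-3)² + (-2-2)²) = (1/4)(1 + 4 + 1 + 16) = 5.5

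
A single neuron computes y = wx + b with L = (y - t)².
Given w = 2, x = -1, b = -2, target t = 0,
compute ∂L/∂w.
∂L/∂w = 8

y = wx + b = (2)(-1) + -2 = -4
∂L/∂y = 2(y - t) = 2(-4 - 0) = -8
∂y/∂w = x = -1
∂L/∂w = ∂L/∂y · ∂y/∂w = -8 × -1 = 8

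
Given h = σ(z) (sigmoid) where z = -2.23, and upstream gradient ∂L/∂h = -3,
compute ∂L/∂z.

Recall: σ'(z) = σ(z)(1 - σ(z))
∂L/∂z = -0.263

σ(-2.23) = 0.09709
σ'(-2.23) = σ(-2.23)(1 - σ(-2.23)) = 0.09709 × 0.9029 = 0.08766
∂L/∂z = ∂L/∂h · σ'(z) = -3 × 0.08766 = -0.263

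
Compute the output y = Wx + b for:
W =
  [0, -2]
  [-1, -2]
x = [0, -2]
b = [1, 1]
y = [5, 5]

Wx = [0×0 + -2×-2, -1×0 + -2×-2]
   = [4, 4]
y = Wx + b = [4 + 1, 4 + 1] = [5, 5]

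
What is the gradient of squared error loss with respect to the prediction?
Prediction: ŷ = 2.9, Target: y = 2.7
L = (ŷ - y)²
∂L/∂ŷ = 0.4

∂L/∂ŷ = 2(ŷ - y) = 2(2.9 - 2.7) = 2(0.2) = 0.4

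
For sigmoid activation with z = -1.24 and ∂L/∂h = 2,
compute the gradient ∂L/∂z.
∂L/∂z = 0.3481

σ(-1.24) = 0.2244
σ'(-1.24) = σ(-1.24)(1 - σ(-1.24)) = 0.2244 × 0.7756 = 0.1741
∂L/∂z = ∂L/∂h · σ'(z) = 2 × 0.1741 = 0.3481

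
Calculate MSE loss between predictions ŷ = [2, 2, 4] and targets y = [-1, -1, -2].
MSE = 18

MSE = (1/3)((2--1)² + (2--1)² + (4--2)²) = (1/3)(9 + 9 + 36) = 18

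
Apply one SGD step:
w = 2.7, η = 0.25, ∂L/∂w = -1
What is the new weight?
w_new = 2.95

w_new = w - η·∂L/∂w = 2.7 - 0.25×(-1) = 2.7 - (-0.25) = 2.95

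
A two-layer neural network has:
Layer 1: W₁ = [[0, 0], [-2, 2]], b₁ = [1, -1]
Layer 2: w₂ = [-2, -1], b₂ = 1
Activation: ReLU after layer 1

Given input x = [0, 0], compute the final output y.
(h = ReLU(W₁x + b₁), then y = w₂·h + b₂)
y = -1

Layer 1 pre-activation: z₁ = [1, -1]
After ReLU: h = [1, 0]
Layer 2 output: y = -2×1 + -1×0 + 1 = -1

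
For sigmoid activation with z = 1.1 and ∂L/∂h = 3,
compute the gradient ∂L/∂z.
∂L/∂z = 0.5621

σ(1.1) = 0.7503
σ'(1.1) = σ(1.1)(1 - σ(1.1)) = 0.7503 × 0.2497 = 0.1874
∂L/∂z = ∂L/∂h · σ'(z) = 3 × 0.1874 = 0.5621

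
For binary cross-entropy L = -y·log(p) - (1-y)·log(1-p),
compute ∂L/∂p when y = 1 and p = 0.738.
∂L/∂p = -1.355

∂L/∂p = -y/p + (1-y)/(1-p) = -1/0.738 + 0 = -1.355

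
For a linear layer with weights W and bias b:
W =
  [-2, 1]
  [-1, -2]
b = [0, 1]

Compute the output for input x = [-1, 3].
y = [5, -4]

Wx = [-2×-1 + 1×3, -1×-1 + -2×3]
   = [5, -5]
y = Wx + b = [5 + 0, -5 + 1] = [5, -4]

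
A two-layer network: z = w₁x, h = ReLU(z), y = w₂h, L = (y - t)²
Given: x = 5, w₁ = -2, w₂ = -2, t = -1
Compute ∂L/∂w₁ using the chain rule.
∂L/∂w₁ = 0

Forward pass:
z = w₁x = -2×5 = -10
h = ReLU(-10) = 0
y = w₂h = -2×0 = 0

Backward pass:
∂L/∂y = 2(y - t) = 2(0 - -1) = 2
∂y/∂h = w₂ = -2
∂h/∂z = 0 (ReLU derivative)
∂z/∂w₁ = x = 5

∂L/∂w₁ = 2 × -2 × 0 × 5 = 0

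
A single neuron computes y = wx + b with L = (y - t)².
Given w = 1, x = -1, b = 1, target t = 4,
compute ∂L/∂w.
∂L/∂w = 8

y = wx + b = (1)(-1) + 1 = 0
∂L/∂y = 2(y - t) = 2(0 - 4) = -8
∂y/∂w = x = -1
∂L/∂w = ∂L/∂y · ∂y/∂w = -8 × -1 = 8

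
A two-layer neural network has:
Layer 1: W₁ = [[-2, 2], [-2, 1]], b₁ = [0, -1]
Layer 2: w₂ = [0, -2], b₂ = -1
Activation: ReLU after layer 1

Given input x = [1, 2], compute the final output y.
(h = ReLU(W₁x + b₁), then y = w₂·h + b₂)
y = -1

Layer 1 pre-activation: z₁ = [2, -1]
After ReLU: h = [2, 0]
Layer 2 output: y = 0×2 + -2×0 + -1 = -1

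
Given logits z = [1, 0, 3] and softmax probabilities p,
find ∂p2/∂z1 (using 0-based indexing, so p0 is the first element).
∂p2/∂z1 = -0.03545

p = softmax(z) = [0.1142, 0.04201, 0.8438]
p2 = 0.8438, p1 = 0.04201

∂p2/∂z1 = -p2 × p1 = -0.8438 × 0.04201 = -0.03545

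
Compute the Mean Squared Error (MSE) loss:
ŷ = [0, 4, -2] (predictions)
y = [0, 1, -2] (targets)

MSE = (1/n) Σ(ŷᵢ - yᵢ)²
MSE = 3

MSE = (1/3)((0-0)² + (4-1)² + (-2--2)²) = (1/3)(0 + 9 + 0) = 3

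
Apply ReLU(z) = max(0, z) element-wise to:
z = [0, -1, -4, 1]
h = [0, 0, 0, 1]

ReLU applied element-wise: max(0,0)=0, max(0,-1)=0, max(0,-4)=0, max(0,1)=1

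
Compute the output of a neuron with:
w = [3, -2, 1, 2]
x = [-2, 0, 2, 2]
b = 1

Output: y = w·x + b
y = 1

y = (3)(-2) + (-2)(0) + (1)(2) + (2)(2) + 1 = 1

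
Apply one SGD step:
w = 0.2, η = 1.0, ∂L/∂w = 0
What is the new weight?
w_new = 0.2

w_new = w - η·∂L/∂w = 0.2 - 1.0×(0) = 0.2 - (0) = 0.2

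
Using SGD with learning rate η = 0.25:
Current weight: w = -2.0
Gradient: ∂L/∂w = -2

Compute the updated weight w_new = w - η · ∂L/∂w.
w_new = -1.5

w_new = w - η·∂L/∂w = -2.0 - 0.25×(-2) = -2.0 - (-0.5) = -1.5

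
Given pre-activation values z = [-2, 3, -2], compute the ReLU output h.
h = [0, 3, 0]

ReLU applied element-wise: max(0,-2)=0, max(0,3)=3, max(0,-2)=0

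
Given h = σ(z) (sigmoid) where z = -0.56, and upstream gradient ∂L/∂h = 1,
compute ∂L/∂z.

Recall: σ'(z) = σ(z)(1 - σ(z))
∂L/∂z = 0.2314

σ(-0.56) = 0.3635
σ'(-0.56) = σ(-0.56)(1 - σ(-0.56)) = 0.3635 × 0.6365 = 0.2314
∂L/∂z = ∂L/∂h · σ'(z) = 1 × 0.2314 = 0.2314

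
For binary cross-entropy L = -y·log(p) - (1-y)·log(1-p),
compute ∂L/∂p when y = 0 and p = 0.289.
∂L/∂p = 1.406

∂L/∂p = -y/p + (1-y)/(1-p) = 0 + 1/0.711 = 1.406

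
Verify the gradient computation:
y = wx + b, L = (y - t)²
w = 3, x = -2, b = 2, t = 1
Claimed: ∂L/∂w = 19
Incorrect

y = (3)(-2) + 2 = -4
∂L/∂y = 2(y - t) = 2(-4 - 1) = -10
∂y/∂w = x = -2
∂L/∂w = -10 × -2 = 20

Claimed value: 19
Incorrect: The correct gradient is 20.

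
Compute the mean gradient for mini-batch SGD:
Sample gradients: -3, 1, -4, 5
Average gradient = -0.25

Average = (1/4)(-3 + 1 + -4 + 5) = -1/4 = -0.25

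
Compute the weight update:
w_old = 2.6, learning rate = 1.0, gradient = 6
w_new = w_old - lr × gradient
w_new = -3.4

w_new = w - η·∂L/∂w = 2.6 - 1.0×(6) = 2.6 - (6) = -3.4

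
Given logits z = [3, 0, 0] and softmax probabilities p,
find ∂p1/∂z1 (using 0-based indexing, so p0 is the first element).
∂p1/∂z1 = 0.04323

p = softmax(z) = [0.9094, 0.04528, 0.04528]
p1 = 0.04528

∂p1/∂z1 = p1(1 - p1) = 0.04528 × (1 - 0.04528) = 0.04323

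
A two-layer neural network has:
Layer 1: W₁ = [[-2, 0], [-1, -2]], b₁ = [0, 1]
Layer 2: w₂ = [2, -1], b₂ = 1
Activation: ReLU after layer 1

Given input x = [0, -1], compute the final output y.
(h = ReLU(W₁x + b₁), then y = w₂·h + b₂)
y = -2

Layer 1 pre-activation: z₁ = [0, 3]
After ReLU: h = [0, 3]
Layer 2 output: y = 2×0 + -1×3 + 1 = -2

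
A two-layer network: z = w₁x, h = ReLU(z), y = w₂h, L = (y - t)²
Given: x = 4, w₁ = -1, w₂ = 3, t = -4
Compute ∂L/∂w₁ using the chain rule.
∂L/∂w₁ = 0

Forward pass:
z = w₁x = -1×4 = -4
h = ReLU(-4) = 0
y = w₂h = 3×0 = 0

Backward pass:
∂L/∂y = 2(y - t) = 2(0 - -4) = 8
∂y/∂h = w₂ = 3
∂h/∂z = 0 (ReLU derivative)
∂z/∂w₁ = x = 4

∂L/∂w₁ = 8 × 3 × 0 × 4 = 0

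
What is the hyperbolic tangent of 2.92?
0.9942

tanh(2.92) = (e^(2.92) - e^(-2.92))/(e^(2.92) + e^(-2.92)) = 0.9942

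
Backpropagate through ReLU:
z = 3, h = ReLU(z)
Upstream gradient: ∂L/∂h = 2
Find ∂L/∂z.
∂L/∂z = 2

h = ReLU(3) = 3
Since z > 0: ∂h/∂z = 1
∂L/∂z = ∂L/∂h · ∂h/∂z = 2 × 1 = 2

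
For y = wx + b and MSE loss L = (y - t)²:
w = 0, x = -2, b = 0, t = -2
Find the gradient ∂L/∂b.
∂L/∂b = 4

y = wx + b = (0)(-2) + 0 = 0
∂L/∂y = 2(y - t) = 2(0 - -2) = 4
∂y/∂b = 1
∂L/∂b = ∂L/∂y · ∂y/∂b = 4 × 1 = 4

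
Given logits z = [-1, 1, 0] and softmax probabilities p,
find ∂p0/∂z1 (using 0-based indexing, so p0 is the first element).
∂p0/∂z1 = -0.05989

p = softmax(z) = [0.09003, 0.6652, 0.2447]
p0 = 0.09003, p1 = 0.6652

∂p0/∂z1 = -p0 × p1 = -0.09003 × 0.6652 = -0.05989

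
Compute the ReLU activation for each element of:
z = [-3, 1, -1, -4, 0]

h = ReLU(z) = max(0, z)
h = [0, 1, 0, 0, 0]

ReLU applied element-wise: max(0,-3)=0, max(0,1)=1, max(0,-1)=0, max(0,-4)=0, max(0,0)=0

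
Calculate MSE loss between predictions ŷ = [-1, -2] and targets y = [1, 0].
MSE = 4

MSE = (1/2)((-1-1)² + (-2-0)²) = (1/2)(4 + 4) = 4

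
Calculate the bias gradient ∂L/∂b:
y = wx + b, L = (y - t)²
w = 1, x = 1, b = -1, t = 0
∂L/∂b = 0

y = wx + b = (1)(1) + -1 = 0
∂L/∂y = 2(y - t) = 2(0 - 0) = 0
∂y/∂b = 1
∂L/∂b = ∂L/∂y · ∂y/∂b = 0 × 1 = 0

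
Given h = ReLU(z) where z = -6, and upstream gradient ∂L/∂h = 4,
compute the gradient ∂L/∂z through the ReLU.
∂L/∂z = 0

h = ReLU(-6) = 0
Since z < 0: ∂h/∂z = 0
∂L/∂z = ∂L/∂h · ∂h/∂z = 4 × 0 = 0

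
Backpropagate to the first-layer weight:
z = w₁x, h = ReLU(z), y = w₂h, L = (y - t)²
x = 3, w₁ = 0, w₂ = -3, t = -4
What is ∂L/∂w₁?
∂L/∂w₁ = 0

Forward pass:
z = w₁x = 0×3 = 0
h = ReLU(0) = 0
y = w₂h = -3×0 = 0

Backward pass:
∂L/∂y = 2(y - t) = 2(0 - -4) = 8
∂y/∂h = w₂ = -3
∂h/∂z = 0 (ReLU derivative)
∂z/∂w₁ = x = 3

∂L/∂w₁ = 8 × -3 × 0 × 3 = 0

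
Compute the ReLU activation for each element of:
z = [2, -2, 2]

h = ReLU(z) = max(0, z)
h = [2, 0, 2]

ReLU applied element-wise: max(0,2)=2, max(0,-2)=0, max(0,2)=2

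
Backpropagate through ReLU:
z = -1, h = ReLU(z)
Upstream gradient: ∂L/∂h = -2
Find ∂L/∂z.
∂L/∂z = 0

h = ReLU(-1) = 0
Since z < 0: ∂h/∂z = 0
∂L/∂z = ∂L/∂h · ∂h/∂z = -2 × 0 = 0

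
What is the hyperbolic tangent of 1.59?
0.9201

tanh(1.59) = (e^(1.59) - e^(-1.59))/(e^(1.59) + e^(-1.59)) = 0.9201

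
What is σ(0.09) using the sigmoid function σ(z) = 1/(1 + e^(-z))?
0.5225

sigmoid(0.09) = 1/(1 + e^(-0.09)) = 1/(1 + 0.9139) = 0.5225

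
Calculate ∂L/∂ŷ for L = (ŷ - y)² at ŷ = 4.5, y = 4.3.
∂L/∂ŷ = 0.4

∂L/∂ŷ = 2(ŷ - y) = 2(4.5 - 4.3) = 2(0.2) = 0.4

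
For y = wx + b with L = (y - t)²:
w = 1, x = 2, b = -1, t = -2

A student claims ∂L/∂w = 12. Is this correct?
Correct

y = (1)(2) + -1 = 1
∂L/∂y = 2(y - t) = 2(1 - -2) = 6
∂y/∂w = x = 2
∂L/∂w = 6 × 2 = 12

Claimed value: 12
Correct: The correct gradient is 12.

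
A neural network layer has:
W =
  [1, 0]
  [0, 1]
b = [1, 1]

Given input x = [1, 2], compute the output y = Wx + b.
y = [2, 3]

Wx = [1×1 + 0×2, 0×1 + 1×2]
   = [1, 2]
y = Wx + b = [1 + 1, 2 + 1] = [2, 3]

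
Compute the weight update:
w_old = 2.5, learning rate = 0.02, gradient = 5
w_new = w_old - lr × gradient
w_new = 2.4

w_new = w - η·∂L/∂w = 2.5 - 0.02×(5) = 2.5 - (0.1) = 2.4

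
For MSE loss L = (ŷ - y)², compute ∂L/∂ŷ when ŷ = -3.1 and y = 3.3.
∂L/∂ŷ = -12.8

∂L/∂ŷ = 2(ŷ - y) = 2(-3.1 - 3.3) = 2(-6.4) = -12.8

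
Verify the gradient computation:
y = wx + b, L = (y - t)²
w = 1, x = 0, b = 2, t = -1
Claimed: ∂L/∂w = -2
Incorrect

y = (1)(0) + 2 = 2
∂L/∂y = 2(y - t) = 2(2 - -1) = 6
∂y/∂w = x = 0
∂L/∂w = 6 × 0 = 0

Claimed value: -2
Incorrect: The correct gradient is 0.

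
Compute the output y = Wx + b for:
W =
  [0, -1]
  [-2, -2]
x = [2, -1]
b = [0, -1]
y = [1, -3]

Wx = [0×2 + -1×-1, -2×2 + -2×-1]
   = [1, -2]
y = Wx + b = [1 + 0, -2 + -1] = [1, -3]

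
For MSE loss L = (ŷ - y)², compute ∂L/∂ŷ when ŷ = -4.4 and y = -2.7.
∂L/∂ŷ = -3.4

∂L/∂ŷ = 2(ŷ - y) = 2(-4.4 - -2.7) = 2(-1.7) = -3.4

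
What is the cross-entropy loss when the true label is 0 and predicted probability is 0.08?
L = 0.08338

L = -0·log(0.08) - 1·log(0.92) = -log(0.92) = 0.08338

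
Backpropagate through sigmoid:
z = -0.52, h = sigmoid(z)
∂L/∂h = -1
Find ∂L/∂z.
∂L/∂z = -0.2338

σ(-0.52) = 0.3729
σ'(-0.52) = σ(-0.52)(1 - σ(-0.52)) = 0.3729 × 0.6271 = 0.2338
∂L/∂z = ∂L/∂h · σ'(z) = -1 × 0.2338 = -0.2338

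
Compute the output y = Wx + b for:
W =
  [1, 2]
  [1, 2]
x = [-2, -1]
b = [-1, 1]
y = [-5, -3]

Wx = [1×-2 + 2×-1, 1×-2 + 2×-1]
   = [-4, -4]
y = Wx + b = [-4 + -1, -4 + 1] = [-5, -3]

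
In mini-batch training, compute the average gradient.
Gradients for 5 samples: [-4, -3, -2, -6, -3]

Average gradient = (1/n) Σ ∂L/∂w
Average gradient = -3.6

Average = (1/5)(-4 + -3 + -2 + -6 + -3) = -18/5 = -3.6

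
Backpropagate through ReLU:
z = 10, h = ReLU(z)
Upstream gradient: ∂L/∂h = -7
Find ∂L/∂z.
∂L/∂z = -7

h = ReLU(10) = 10
Since z > 0: ∂h/∂z = 1
∂L/∂z = ∂L/∂h · ∂h/∂z = -7 × 1 = -7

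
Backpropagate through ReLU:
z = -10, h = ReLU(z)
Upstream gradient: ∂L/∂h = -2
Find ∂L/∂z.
∂L/∂z = 0

h = ReLU(-10) = 0
Since z < 0: ∂h/∂z = 0
∂L/∂z = ∂L/∂h · ∂h/∂z = -2 × 0 = 0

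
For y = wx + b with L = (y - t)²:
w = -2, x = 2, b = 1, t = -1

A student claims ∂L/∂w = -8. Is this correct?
Correct

y = (-2)(2) + 1 = -3
∂L/∂y = 2(y - t) = 2(-3 - -1) = -4
∂y/∂w = x = 2
∂L/∂w = -4 × 2 = -8

Claimed value: -8
Correct: The correct gradient is -8.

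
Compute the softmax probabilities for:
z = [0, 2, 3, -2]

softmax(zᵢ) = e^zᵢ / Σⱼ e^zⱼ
p = [0.035, 0.2583, 0.702, 0.0047]

exp(z) = [1, 7.389, 20.09, 0.1353]
Sum = 28.61
p = [0.035, 0.2583, 0.702, 0.0047]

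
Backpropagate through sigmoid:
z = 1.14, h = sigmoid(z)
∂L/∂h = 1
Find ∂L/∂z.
∂L/∂z = 0.1836

σ(1.14) = 0.7577
σ'(1.14) = σ(1.14)(1 - σ(1.14)) = 0.7577 × 0.2423 = 0.1836
∂L/∂z = ∂L/∂h · σ'(z) = 1 × 0.1836 = 0.1836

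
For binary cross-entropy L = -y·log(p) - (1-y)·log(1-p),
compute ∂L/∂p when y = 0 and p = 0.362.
∂L/∂p = 1.567

∂L/∂p = -y/p + (1-y)/(1-p) = 0 + 1/0.638 = 1.567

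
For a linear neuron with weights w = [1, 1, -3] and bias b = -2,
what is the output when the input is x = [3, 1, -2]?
y = 8

y = (1)(3) + (1)(1) + (-3)(-2) + -2 = 8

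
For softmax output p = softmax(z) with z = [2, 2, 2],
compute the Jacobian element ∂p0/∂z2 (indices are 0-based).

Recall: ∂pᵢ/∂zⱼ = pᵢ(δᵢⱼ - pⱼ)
∂p0/∂z2 = -0.1111

p = softmax(z) = [0.3333, 0.3333, 0.3333]
p0 = 0.3333, p2 = 0.3333

∂p0/∂z2 = -p0 × p2 = -0.3333 × 0.3333 = -0.1111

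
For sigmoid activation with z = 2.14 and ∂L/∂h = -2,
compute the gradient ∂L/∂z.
∂L/∂z = -0.1884

σ(2.14) = 0.8947
σ'(2.14) = σ(2.14)(1 - σ(2.14)) = 0.8947 × 0.1053 = 0.09419
∂L/∂z = ∂L/∂h · σ'(z) = -2 × 0.09419 = -0.1884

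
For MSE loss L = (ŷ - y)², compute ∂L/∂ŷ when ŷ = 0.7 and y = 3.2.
∂L/∂ŷ = -5.0

∂L/∂ŷ = 2(ŷ - y) = 2(0.7 - 3.2) = 2(-2.5) = -5.0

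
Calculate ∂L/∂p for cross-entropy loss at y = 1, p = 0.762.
∂L/∂p = -1.312

∂L/∂p = -y/p + (1-y)/(1-p) = -1/0.762 + 0 = -1.312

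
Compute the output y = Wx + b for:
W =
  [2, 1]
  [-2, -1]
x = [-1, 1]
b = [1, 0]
y = [0, 1]

Wx = [2×-1 + 1×1, -2×-1 + -1×1]
   = [-1, 1]
y = Wx + b = [-1 + 1, 1 + 0] = [0, 1]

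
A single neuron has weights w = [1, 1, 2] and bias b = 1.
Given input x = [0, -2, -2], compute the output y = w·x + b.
y = -5

y = (1)(0) + (1)(-2) + (2)(-2) + 1 = -5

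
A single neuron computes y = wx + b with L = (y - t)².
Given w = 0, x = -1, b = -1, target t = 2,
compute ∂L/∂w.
∂L/∂w = 6

y = wx + b = (0)(-1) + -1 = -1
∂L/∂y = 2(y - t) = 2(-1 - 2) = -6
∂y/∂w = x = -1
∂L/∂w = ∂L/∂y · ∂y/∂w = -6 × -1 = 6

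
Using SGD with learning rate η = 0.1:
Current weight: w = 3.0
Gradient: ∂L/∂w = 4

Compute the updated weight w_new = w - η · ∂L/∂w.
w_new = 2.6

w_new = w - η·∂L/∂w = 3.0 - 0.1×(4) = 3.0 - (0.4) = 2.6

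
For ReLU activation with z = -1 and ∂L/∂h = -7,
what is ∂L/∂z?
∂L/∂z = 0

h = ReLU(-1) = 0
Since z < 0: ∂h/∂z = 0
∂L/∂z = ∂L/∂h · ∂h/∂z = -7 × 0 = 0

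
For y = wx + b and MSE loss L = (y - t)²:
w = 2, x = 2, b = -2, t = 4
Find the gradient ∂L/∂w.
∂L/∂w = -8

y = wx + b = (2)(2) + -2 = 2
∂L/∂y = 2(y - t) = 2(2 - 4) = -4
∂y/∂w = x = 2
∂L/∂w = ∂L/∂y · ∂y/∂w = -4 × 2 = -8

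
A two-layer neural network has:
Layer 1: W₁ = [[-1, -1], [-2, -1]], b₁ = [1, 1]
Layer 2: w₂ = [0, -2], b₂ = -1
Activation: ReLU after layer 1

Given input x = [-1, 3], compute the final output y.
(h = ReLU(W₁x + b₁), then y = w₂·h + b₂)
y = -1

Layer 1 pre-activation: z₁ = [-1, 0]
After ReLU: h = [0, 0]
Layer 2 output: y = 0×0 + -2×0 + -1 = -1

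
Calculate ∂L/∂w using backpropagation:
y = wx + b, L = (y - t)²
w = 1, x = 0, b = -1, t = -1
∂L/∂w = 0

y = wx + b = (1)(0) + -1 = -1
∂L/∂y = 2(y - t) = 2(-1 - -1) = 0
∂y/∂w = x = 0
∂L/∂w = ∂L/∂y · ∂y/∂w = 0 × 0 = 0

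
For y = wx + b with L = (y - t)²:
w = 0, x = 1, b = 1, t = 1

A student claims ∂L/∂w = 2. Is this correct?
Incorrect

y = (0)(1) + 1 = 1
∂L/∂y = 2(y - t) = 2(1 - 1) = 0
∂y/∂w = x = 1
∂L/∂w = 0 × 1 = 0

Claimed value: 2
Incorrect: The correct gradient is 0.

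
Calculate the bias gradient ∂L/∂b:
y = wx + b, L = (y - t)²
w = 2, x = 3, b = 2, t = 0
∂L/∂b = 16

y = wx + b = (2)(3) + 2 = 8
∂L/∂y = 2(y - t) = 2(8 - 0) = 16
∂y/∂b = 1
∂L/∂b = ∂L/∂y · ∂y/∂b = 16 × 1 = 16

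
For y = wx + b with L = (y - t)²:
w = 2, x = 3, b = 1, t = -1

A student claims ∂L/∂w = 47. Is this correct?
Incorrect

y = (2)(3) + 1 = 7
∂L/∂y = 2(y - t) = 2(7 - -1) = 16
∂y/∂w = x = 3
∂L/∂w = 16 × 3 = 48

Claimed value: 47
Incorrect: The correct gradient is 48.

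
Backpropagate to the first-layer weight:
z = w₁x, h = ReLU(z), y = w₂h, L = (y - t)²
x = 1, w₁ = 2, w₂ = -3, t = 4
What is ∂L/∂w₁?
∂L/∂w₁ = 60

Forward pass:
z = w₁x = 2×1 = 2
h = ReLU(2) = 2
y = w₂h = -3×2 = -6

Backward pass:
∂L/∂y = 2(y - t) = 2(-6 - 4) = -20
∂y/∂h = w₂ = -3
∂h/∂z = 1 (ReLU derivative)
∂z/∂w₁ = x = 1

∂L/∂w₁ = -20 × -3 × 1 × 1 = 60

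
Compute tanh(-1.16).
-0.821

tanh(-1.16) = (e^(-1.16) - e^(1.16))/(e^(-1.16) + e^(1.16)) = -0.821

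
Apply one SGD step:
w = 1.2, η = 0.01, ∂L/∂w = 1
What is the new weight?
w_new = 1.19

w_new = w - η·∂L/∂w = 1.2 - 0.01×(1) = 1.2 - (0.01) = 1.19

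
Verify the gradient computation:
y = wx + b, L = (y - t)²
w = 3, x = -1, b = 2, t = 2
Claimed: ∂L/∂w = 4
Incorrect

y = (3)(-1) + 2 = -1
∂L/∂y = 2(y - t) = 2(-1 - 2) = -6
∂y/∂w = x = -1
∂L/∂w = -6 × -1 = 6

Claimed value: 4
Incorrect: The correct gradient is 6.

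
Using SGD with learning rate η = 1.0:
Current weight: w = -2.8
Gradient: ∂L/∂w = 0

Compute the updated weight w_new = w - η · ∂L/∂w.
w_new = -2.8

w_new = w - η·∂L/∂w = -2.8 - 1.0×(0) = -2.8 - (0) = -2.8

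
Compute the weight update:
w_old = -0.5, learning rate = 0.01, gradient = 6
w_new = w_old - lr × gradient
w_new = -0.56

w_new = w - η·∂L/∂w = -0.5 - 0.01×(6) = -0.5 - (0.06) = -0.56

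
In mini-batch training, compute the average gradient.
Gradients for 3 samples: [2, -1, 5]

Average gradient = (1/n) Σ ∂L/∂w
Average gradient = 2

Average = (1/3)(2 + -1 + 5) = 6/3 = 2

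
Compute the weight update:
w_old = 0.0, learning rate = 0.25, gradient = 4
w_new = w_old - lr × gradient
w_new = -1

w_new = w - η·∂L/∂w = 0.0 - 0.25×(4) = 0.0 - (1) = -1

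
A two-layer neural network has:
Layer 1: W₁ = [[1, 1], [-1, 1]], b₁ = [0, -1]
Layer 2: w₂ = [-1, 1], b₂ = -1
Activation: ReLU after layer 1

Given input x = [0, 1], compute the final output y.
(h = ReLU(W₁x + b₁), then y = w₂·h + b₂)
y = -2

Layer 1 pre-activation: z₁ = [1, 0]
After ReLU: h = [1, 0]
Layer 2 output: y = -1×1 + 1×0 + -1 = -2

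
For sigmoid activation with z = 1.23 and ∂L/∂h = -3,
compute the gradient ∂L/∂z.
∂L/∂z = -0.5251

σ(1.23) = 0.7738
σ'(1.23) = σ(1.23)(1 - σ(1.23)) = 0.7738 × 0.2262 = 0.175
∂L/∂z = ∂L/∂h · σ'(z) = -3 × 0.175 = -0.5251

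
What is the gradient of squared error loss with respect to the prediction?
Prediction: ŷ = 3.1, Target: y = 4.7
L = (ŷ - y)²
∂L/∂ŷ = -3.2

∂L/∂ŷ = 2(ŷ - y) = 2(3.1 - 4.7) = 2(-1.6) = -3.2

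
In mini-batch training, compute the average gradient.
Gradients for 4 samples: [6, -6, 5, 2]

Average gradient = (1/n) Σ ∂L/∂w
Average gradient = 1.75

Average = (1/4)(6 + -6 + 5 + 2) = 7/4 = 1.75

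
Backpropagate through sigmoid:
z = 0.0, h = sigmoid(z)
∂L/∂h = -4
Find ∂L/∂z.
∂L/∂z = -1

σ(0.0) = 0.5
σ'(0.0) = σ(0.0)(1 - σ(0.0)) = 0.5 × 0.5 = 0.25
∂L/∂z = ∂L/∂h · σ'(z) = -4 × 0.25 = -1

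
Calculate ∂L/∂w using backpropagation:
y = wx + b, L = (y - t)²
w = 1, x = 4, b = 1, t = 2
∂L/∂w = 24

y = wx + b = (1)(4) + 1 = 5
∂L/∂y = 2(y - t) = 2(5 - 2) = 6
∂y/∂w = x = 4
∂L/∂w = ∂L/∂y · ∂y/∂w = 6 × 4 = 24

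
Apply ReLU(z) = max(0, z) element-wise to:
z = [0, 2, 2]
h = [0, 2, 2]

ReLU applied element-wise: max(0,0)=0, max(0,2)=2, max(0,2)=2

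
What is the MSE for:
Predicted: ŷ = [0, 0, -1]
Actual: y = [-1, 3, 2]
MSE = 6.333

MSE = (1/3)((0--1)² + (0-3)² + (-1-2)²) = (1/3)(1 + 9 + 9) = 6.333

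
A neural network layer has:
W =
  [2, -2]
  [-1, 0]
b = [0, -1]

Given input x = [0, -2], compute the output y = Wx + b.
y = [4, -1]

Wx = [2×0 + -2×-2, -1×0 + 0×-2]
   = [4, 0]
y = Wx + b = [4 + 0, 0 + -1] = [4, -1]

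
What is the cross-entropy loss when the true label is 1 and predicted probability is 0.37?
L = 0.9943

L = -1·log(0.37) - 0·log(0.63) = -log(0.37) = 0.9943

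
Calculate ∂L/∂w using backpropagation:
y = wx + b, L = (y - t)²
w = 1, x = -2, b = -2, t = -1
∂L/∂w = 12

y = wx + b = (1)(-2) + -2 = -4
∂L/∂y = 2(y - t) = 2(-4 - -1) = -6
∂y/∂w = x = -2
∂L/∂w = ∂L/∂y · ∂y/∂w = -6 × -2 = 12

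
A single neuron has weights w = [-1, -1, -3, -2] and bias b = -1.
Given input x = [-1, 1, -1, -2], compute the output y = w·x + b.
y = 6

y = (-1)(-1) + (-1)(1) + (-3)(-1) + (-2)(-2) + -1 = 6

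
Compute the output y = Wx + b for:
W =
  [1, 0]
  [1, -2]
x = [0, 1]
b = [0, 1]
y = [0, -1]

Wx = [1×0 + 0×1, 1×0 + -2×1]
   = [0, -2]
y = Wx + b = [0 + 0, -2 + 1] = [0, -1]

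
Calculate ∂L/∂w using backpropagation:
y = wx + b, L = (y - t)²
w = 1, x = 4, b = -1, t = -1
∂L/∂w = 32

y = wx + b = (1)(4) + -1 = 3
∂L/∂y = 2(y - t) = 2(3 - -1) = 8
∂y/∂w = x = 4
∂L/∂w = ∂L/∂y · ∂y/∂w = 8 × 4 = 32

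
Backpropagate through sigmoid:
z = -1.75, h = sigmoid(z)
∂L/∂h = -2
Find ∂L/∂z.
∂L/∂z = -0.2523

σ(-1.75) = 0.148
σ'(-1.75) = σ(-1.75)(1 - σ(-1.75)) = 0.148 × 0.852 = 0.1261
∂L/∂z = ∂L/∂h · σ'(z) = -2 × 0.1261 = -0.2523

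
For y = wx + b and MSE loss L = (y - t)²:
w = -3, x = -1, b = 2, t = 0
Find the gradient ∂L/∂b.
∂L/∂b = 10

y = wx + b = (-3)(-1) + 2 = 5
∂L/∂y = 2(y - t) = 2(5 - 0) = 10
∂y/∂b = 1
∂L/∂b = ∂L/∂y · ∂y/∂b = 10 × 1 = 10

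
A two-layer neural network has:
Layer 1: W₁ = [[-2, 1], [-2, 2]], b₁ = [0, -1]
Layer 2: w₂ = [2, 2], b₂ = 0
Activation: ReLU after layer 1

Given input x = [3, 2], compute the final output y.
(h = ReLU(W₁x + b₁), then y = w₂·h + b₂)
y = 0

Layer 1 pre-activation: z₁ = [-4, -3]
After ReLU: h = [0, 0]
Layer 2 output: y = 2×0 + 2×0 + 0 = 0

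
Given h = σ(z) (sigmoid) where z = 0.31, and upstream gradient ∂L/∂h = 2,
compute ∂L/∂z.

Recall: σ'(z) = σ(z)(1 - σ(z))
∂L/∂z = 0.4882

σ(0.31) = 0.5769
σ'(0.31) = σ(0.31)(1 - σ(0.31)) = 0.5769 × 0.4231 = 0.2441
∂L/∂z = ∂L/∂h · σ'(z) = 2 × 0.2441 = 0.4882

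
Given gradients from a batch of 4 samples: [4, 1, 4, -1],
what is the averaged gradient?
Average gradient = 2

Average = (1/4)(4 + 1 + 4 + -1) = 8/4 = 2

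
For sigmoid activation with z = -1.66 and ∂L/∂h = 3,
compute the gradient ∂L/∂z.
∂L/∂z = 0.4027

σ(-1.66) = 0.1598
σ'(-1.66) = σ(-1.66)(1 - σ(-1.66)) = 0.1598 × 0.8402 = 0.1342
∂L/∂z = ∂L/∂h · σ'(z) = 3 × 0.1342 = 0.4027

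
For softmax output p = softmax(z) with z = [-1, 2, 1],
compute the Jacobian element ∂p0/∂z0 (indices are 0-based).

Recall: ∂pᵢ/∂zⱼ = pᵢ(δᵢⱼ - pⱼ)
∂p0/∂z0 = 0.03389

p = softmax(z) = [0.03512, 0.7054, 0.2595]
p0 = 0.03512

∂p0/∂z0 = p0(1 - p0) = 0.03512 × (1 - 0.03512) = 0.03389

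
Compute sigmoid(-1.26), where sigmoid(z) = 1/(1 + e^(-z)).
0.221

sigmoid(-1.26) = 1/(1 + e^(1.26)) = 1/(1 + 3.525) = 0.221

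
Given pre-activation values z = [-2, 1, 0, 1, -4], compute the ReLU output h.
h = [0, 1, 0, 1, 0]

ReLU applied element-wise: max(0,-2)=0, max(0,1)=1, max(0,0)=0, max(0,1)=1, max(0,-4)=0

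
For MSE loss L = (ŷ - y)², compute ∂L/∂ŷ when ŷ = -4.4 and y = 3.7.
∂L/∂ŷ = -16.2

∂L/∂ŷ = 2(ŷ - y) = 2(-4.4 - 3.7) = 2(-8.1) = -16.2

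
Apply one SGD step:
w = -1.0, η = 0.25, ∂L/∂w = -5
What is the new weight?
w_new = 0.25

w_new = w - η·∂L/∂w = -1.0 - 0.25×(-5) = -1.0 - (-1.25) = 0.25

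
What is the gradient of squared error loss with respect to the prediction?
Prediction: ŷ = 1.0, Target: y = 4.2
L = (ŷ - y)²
∂L/∂ŷ = -6.4

∂L/∂ŷ = 2(ŷ - y) = 2(1.0 - 4.2) = 2(-3.2) = -6.4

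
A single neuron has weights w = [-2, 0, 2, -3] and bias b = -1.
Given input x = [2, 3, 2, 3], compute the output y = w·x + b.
y = -10

y = (-2)(2) + (0)(3) + (2)(2) + (-3)(3) + -1 = -10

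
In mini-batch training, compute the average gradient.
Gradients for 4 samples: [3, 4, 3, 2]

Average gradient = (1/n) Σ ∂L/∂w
Average gradient = 3

Average = (1/4)(3 + 4 + 3 + 2) = 12/4 = 3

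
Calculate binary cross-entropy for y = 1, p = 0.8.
L = 0.2231

L = -1·log(0.8) - 0·log(0.2) = -log(0.8) = 0.2231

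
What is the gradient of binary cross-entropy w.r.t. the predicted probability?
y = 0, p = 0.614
∂L/∂p = 2.591

∂L/∂p = -y/p + (1-y)/(1-p) = 0 + 1/0.386 = 2.591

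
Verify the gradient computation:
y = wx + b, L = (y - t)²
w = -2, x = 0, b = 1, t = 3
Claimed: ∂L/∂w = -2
Incorrect

y = (-2)(0) + 1 = 1
∂L/∂y = 2(y - t) = 2(1 - 3) = -4
∂y/∂w = x = 0
∂L/∂w = -4 × 0 = 0

Claimed value: -2
Incorrect: The correct gradient is 0.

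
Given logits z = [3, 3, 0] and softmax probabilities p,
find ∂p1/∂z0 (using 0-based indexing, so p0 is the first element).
∂p1/∂z0 = -0.238

p = softmax(z) = [0.4879, 0.4879, 0.02429]
p1 = 0.4879, p0 = 0.4879

∂p1/∂z0 = -p1 × p0 = -0.4879 × 0.4879 = -0.238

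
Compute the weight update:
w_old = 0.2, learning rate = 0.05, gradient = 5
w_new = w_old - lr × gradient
w_new = -0.05

w_new = w - η·∂L/∂w = 0.2 - 0.05×(5) = 0.2 - (0.25) = -0.05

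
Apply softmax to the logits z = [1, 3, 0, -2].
p = [0.1135, 0.839, 0.0418, 0.0057]

exp(z) = [2.718, 20.09, 1, 0.1353]
Sum = 23.94
p = [0.1135, 0.839, 0.0418, 0.0057]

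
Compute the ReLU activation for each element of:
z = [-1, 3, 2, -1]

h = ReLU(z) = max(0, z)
h = [0, 3, 2, 0]

ReLU applied element-wise: max(0,-1)=0, max(0,3)=3, max(0,2)=2, max(0,-1)=0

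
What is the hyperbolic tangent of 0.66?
0.5784

tanh(0.66) = (e^(0.66) - e^(-0.66))/(e^(0.66) + e^(-0.66)) = 0.5784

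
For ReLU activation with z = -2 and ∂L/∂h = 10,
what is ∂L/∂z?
∂L/∂z = 0

h = ReLU(-2) = 0
Since z < 0: ∂h/∂z = 0
∂L/∂z = ∂L/∂h · ∂h/∂z = 10 × 0 = 0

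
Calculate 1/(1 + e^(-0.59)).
0.6434

sigmoid(0.59) = 1/(1 + e^(-0.59)) = 1/(1 + 0.5543) = 0.6434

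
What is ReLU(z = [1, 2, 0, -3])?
h = [1, 2, 0, 0]

ReLU applied element-wise: max(0,1)=1, max(0,2)=2, max(0,0)=0, max(0,-3)=0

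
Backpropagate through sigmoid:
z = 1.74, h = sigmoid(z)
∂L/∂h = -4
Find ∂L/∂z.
∂L/∂z = -0.5081

σ(1.74) = 0.8507
σ'(1.74) = σ(1.74)(1 - σ(1.74)) = 0.8507 × 0.1493 = 0.127
∂L/∂z = ∂L/∂h · σ'(z) = -4 × 0.127 = -0.5081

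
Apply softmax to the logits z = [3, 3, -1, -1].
p = [0.491, 0.491, 0.009, 0.009]

exp(z) = [20.09, 20.09, 0.3679, 0.3679]
Sum = 40.91
p = [0.491, 0.491, 0.009, 0.009]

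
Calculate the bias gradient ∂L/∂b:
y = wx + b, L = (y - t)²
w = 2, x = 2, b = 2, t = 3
∂L/∂b = 6

y = wx + b = (2)(2) + 2 = 6
∂L/∂y = 2(y - t) = 2(6 - 3) = 6
∂y/∂b = 1
∂L/∂b = ∂L/∂y · ∂y/∂b = 6 × 1 = 6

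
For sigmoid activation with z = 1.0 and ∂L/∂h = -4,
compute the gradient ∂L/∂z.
∂L/∂z = -0.7864

σ(1.0) = 0.7311
σ'(1.0) = σ(1.0)(1 - σ(1.0)) = 0.7311 × 0.2689 = 0.1966
∂L/∂z = ∂L/∂h · σ'(z) = -4 × 0.1966 = -0.7864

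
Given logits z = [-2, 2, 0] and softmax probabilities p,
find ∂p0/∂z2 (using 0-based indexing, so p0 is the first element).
∂p0/∂z2 = -0.001862

p = softmax(z) = [0.01588, 0.8668, 0.1173]
p0 = 0.01588, p2 = 0.1173

∂p0/∂z2 = -p0 × p2 = -0.01588 × 0.1173 = -0.001862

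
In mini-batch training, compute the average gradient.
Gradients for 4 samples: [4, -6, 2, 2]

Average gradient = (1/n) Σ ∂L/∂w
Average gradient = 0.5

Average = (1/4)(4 + -6 + 2 + 2) = 2/4 = 0.5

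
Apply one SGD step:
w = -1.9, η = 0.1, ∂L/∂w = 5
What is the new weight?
w_new = -2.4

w_new = w - η·∂L/∂w = -1.9 - 0.1×(5) = -1.9 - (0.5) = -2.4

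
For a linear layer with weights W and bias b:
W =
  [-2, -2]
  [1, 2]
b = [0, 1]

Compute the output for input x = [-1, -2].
y = [6, -4]

Wx = [-2×-1 + -2×-2, 1×-1 + 2×-2]
   = [6, -5]
y = Wx + b = [6 + 0, -5 + 1] = [6, -4]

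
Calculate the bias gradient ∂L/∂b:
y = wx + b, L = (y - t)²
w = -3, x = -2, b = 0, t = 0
∂L/∂b = 12

y = wx + b = (-3)(-2) + 0 = 6
∂L/∂y = 2(y - t) = 2(6 - 0) = 12
∂y/∂b = 1
∂L/∂b = ∂L/∂y · ∂y/∂b = 12 × 1 = 12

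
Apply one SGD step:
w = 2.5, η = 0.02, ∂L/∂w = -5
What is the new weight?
w_new = 2.6

w_new = w - η·∂L/∂w = 2.5 - 0.02×(-5) = 2.5 - (-0.1) = 2.6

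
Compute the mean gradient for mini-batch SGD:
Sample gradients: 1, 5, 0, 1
Average gradient = 1.75

Average = (1/4)(1 + 5 + 0 + 1) = 7/4 = 1.75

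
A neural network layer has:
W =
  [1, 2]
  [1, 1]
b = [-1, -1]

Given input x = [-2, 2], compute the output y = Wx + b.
y = [1, -1]

Wx = [1×-2 + 2×2, 1×-2 + 1×2]
   = [2, 0]
y = Wx + b = [2 + -1, 0 + -1] = [1, -1]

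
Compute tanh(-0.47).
-0.4382

tanh(-0.47) = (e^(-0.47) - e^(0.47))/(e^(-0.47) + e^(0.47)) = -0.4382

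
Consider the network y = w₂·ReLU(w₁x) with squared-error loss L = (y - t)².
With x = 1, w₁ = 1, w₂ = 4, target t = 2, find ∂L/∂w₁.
∂L/∂w₁ = 16

Forward pass:
z = w₁x = 1×1 = 1
h = ReLU(1) = 1
y = w₂h = 4×1 = 4

Backward pass:
∂L/∂y = 2(y - t) = 2(4 - 2) = 4
∂y/∂h = w₂ = 4
∂h/∂z = 1 (ReLU derivative)
∂z/∂w₁ = x = 1

∂L/∂w₁ = 4 × 4 × 1 × 1 = 16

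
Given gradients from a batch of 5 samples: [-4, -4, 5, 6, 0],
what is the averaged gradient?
Average gradient = 0.6

Average = (1/5)(-4 + -4 + 5 + 6 + 0) = 3/5 = 0.6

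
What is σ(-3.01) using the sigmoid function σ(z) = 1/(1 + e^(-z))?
0.04698

sigmoid(-3.01) = 1/(1 + e^(3.01)) = 1/(1 + 20.29) = 0.04698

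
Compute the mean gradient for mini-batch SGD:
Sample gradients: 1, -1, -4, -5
Average gradient = -2.25

Average = (1/4)(1 + -1 + -4 + -5) = -9/4 = -2.25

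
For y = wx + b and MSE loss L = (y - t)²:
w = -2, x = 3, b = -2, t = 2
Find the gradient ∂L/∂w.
∂L/∂w = -60

y = wx + b = (-2)(3) + -2 = -8
∂L/∂y = 2(y - t) = 2(-8 - 2) = -20
∂y/∂w = x = 3
∂L/∂w = ∂L/∂y · ∂y/∂w = -20 × 3 = -60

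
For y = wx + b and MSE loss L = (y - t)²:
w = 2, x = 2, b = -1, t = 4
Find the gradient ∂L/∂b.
∂L/∂b = -2

y = wx + b = (2)(2) + -1 = 3
∂L/∂y = 2(y - t) = 2(3 - 4) = -2
∂y/∂b = 1
∂L/∂b = ∂L/∂y · ∂y/∂b = -2 × 1 = -2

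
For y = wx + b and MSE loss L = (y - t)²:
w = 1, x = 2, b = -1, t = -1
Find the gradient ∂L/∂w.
∂L/∂w = 8

y = wx + b = (1)(2) + -1 = 1
∂L/∂y = 2(y - t) = 2(1 - -1) = 4
∂y/∂w = x = 2
∂L/∂w = ∂L/∂y · ∂y/∂w = 4 × 2 = 8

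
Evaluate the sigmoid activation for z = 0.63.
0.6525

sigmoid(0.63) = 1/(1 + e^(-0.63)) = 1/(1 + 0.5326) = 0.6525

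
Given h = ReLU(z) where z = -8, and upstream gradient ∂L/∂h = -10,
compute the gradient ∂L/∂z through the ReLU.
∂L/∂z = 0

h = ReLU(-8) = 0
Since z < 0: ∂h/∂z = 0
∂L/∂z = ∂L/∂h · ∂h/∂z = -10 × 0 = 0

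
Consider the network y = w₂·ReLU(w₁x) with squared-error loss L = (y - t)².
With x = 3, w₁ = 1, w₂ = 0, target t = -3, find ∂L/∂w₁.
∂L/∂w₁ = 0

Forward pass:
z = w₁x = 1×3 = 3
h = ReLU(3) = 3
y = w₂h = 0×3 = 0

Backward pass:
∂L/∂y = 2(y - t) = 2(0 - -3) = 6
∂y/∂h = w₂ = 0
∂h/∂z = 1 (ReLU derivative)
∂z/∂w₁ = x = 3

∂L/∂w₁ = 6 × 0 × 1 × 3 = 0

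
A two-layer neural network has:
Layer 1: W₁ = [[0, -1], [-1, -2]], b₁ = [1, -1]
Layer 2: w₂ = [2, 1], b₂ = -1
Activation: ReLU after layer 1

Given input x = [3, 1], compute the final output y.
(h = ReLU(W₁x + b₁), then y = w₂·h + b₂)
y = -1

Layer 1 pre-activation: z₁ = [0, -6]
After ReLU: h = [0, 0]
Layer 2 output: y = 2×0 + 1×0 + -1 = -1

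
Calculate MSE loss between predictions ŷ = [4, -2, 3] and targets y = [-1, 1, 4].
MSE = 11.67

MSE = (1/3)((4--1)² + (-2-1)² + (3-4)²) = (1/3)(25 + 9 + 1) = 11.67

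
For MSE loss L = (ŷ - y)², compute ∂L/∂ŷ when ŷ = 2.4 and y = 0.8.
∂L/∂ŷ = 3.2

∂L/∂ŷ = 2(ŷ - y) = 2(2.4 - 0.8) = 2(1.6) = 3.2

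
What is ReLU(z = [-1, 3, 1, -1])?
h = [0, 3, 1, 0]

ReLU applied element-wise: max(0,-1)=0, max(0,3)=3, max(0,1)=1, max(0,-1)=0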